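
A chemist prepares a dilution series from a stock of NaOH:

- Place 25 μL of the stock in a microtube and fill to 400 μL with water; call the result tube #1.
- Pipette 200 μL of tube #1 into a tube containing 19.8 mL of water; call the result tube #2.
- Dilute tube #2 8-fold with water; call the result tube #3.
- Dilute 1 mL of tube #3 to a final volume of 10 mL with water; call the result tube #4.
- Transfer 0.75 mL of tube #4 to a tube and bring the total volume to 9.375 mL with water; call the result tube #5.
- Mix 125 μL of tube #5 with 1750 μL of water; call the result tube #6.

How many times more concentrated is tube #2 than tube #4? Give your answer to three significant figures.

Step 1: 25 μL brought to 400 μL → factor 400/25 = 16
Step 2: 200 μL + 19.8 mL = 20000 μL total → factor 20000/200 = 100
Step 3: 8-fold → factor 8
Step 4: 1 mL brought to 10 mL → factor 10/1 = 10
Dilution factor to tube #2 = 1600; to tube #4 = 1.28 × 10^5
[tube #2]/[tube #4] = (factor to tube #4)/(factor to tube #2) = 1.28 × 10^5/1600 = 80.0

80.0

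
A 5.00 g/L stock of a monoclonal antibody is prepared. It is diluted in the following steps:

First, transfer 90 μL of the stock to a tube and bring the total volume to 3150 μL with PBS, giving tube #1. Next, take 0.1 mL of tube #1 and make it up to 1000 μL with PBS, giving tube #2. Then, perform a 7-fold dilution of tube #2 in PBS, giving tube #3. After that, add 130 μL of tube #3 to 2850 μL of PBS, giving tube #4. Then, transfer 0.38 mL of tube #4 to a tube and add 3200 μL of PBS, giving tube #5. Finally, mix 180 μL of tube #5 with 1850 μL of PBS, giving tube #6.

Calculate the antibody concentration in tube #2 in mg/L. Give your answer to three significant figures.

Step 1: 90 μL brought to 3150 μL → factor 3150/90 = 35
Step 2: 0.1 mL brought to 1000 μL → factor 1/0.1 = 10
Dilution factor through tube #2 = 35 × 10 = 350
[tube #2] = 5.00 g/L / 350 = 0.01429 g/L = 14.3 mg/L

14.3 mg/L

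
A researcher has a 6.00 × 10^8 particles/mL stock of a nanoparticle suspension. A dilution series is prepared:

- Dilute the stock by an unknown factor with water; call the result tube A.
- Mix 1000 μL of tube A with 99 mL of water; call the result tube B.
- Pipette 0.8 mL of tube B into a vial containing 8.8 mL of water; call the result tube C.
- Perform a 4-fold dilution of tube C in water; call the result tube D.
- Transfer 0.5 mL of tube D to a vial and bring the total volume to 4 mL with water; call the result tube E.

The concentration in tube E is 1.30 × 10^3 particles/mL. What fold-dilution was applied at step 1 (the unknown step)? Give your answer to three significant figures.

Step 1: unknown factor x
Step 2: 1000 μL + 99 mL = 1 × 10^5 μL total → factor 1 × 10^5/1000 = 100
Step 3: 0.8 mL + 8.8 mL = 9.6 mL total → factor 9.6/0.8 = 12
Step 4: 4-fold → factor 4
Step 5: 0.5 mL brought to 4 mL → factor 4/0.5 = 8
Product of known-step factors = 38400
Overall factor = 6.00 × 10^8 particles/mL / (1.30 × 10^3 particles/mL) = 4.6154 × 10^5
x = 4.6154 × 10^5 / 38400 = 12.0

12.0-fold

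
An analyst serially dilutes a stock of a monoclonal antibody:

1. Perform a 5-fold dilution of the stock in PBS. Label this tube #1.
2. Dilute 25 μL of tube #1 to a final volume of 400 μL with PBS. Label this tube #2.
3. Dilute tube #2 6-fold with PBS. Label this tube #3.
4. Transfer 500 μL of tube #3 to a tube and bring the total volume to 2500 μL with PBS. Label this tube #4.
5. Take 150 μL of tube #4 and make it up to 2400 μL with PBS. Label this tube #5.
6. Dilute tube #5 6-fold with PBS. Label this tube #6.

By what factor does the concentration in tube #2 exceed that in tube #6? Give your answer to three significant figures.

Step 1: 5-fold → factor 5
Step 2: 25 μL brought to 400 μL → factor 400/25 = 16
Step 3: 6-fold → factor 6
Step 4: 500 μL brought to 2500 μL → factor 2500/500 = 5
Step 5: 150 μL brought to 2400 μL → factor 2400/150 = 16
Step 6: 6-fold → factor 6
Dilution factor to tube #2 = 80; to tube #6 = 2.304 × 10^5
[tube #2]/[tube #6] = (factor to tube #6)/(factor to tube #2) = 2.304 × 10^5/80 = 2.88 × 10^3

2.88 × 10^3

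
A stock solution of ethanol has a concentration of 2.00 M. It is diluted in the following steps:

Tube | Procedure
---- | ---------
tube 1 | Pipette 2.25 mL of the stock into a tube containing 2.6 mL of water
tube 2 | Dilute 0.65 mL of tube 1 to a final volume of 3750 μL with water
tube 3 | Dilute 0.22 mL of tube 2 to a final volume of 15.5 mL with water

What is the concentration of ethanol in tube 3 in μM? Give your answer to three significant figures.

Step 1: 2.25 mL + 2.6 mL = 4.85 mL total → factor 4.85/2.25 = 2.1556
Step 2: 0.65 mL brought to 3750 μL → factor 3.75/0.65 = 5.7692
Step 3: 0.22 mL brought to 15.5 mL → factor 15.5/0.22 = 70.455
Overall dilution factor = 2.1556 × 5.7692 × 70.455 = 876.17
Final = 2.00 M / 876.17 = 0.002283 M = 2.28 × 10^3 μM

2.28 × 10^3 μM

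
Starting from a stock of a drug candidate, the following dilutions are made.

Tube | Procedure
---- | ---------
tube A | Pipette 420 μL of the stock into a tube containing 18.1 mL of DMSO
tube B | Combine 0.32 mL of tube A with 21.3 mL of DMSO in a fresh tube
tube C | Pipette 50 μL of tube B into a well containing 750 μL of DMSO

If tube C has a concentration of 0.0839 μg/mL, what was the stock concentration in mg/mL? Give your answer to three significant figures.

Step 1: 420 μL + 18.1 mL = 18520 μL total → factor 18520/420 = 44.095
Step 2: 0.32 mL + 21.3 mL = 21.62 mL total → factor 21.62/0.32 = 67.562
Step 3: 50 μL + 750 μL = 800 μL total → factor 800/50 = 16
Overall dilution factor = 44.095 × 67.562 × 16 = 47667
Stock = 0.0839 μg/mL × 47667 = 3999 μg/mL = 4.00 mg/mL

4.00 mg/mL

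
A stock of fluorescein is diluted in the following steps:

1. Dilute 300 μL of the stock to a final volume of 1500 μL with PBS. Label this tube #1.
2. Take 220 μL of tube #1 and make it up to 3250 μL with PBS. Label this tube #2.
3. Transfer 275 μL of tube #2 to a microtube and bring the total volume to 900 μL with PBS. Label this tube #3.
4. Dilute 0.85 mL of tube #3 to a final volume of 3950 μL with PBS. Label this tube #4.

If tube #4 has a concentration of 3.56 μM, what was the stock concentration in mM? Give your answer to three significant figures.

Step 1: 300 μL brought to 1500 μL → factor 1500/300 = 5
Step 2: 220 μL brought to 3250 μL → factor 3250/220 = 14.773
Step 3: 275 μL brought to 900 μL → factor 900/275 = 3.2727
Step 4: 0.85 mL brought to 3950 μL → factor 3.95/0.85 = 4.6471
Overall dilution factor = 5 × 14.773 × 3.2727 × 4.6471 = 1123.4
Stock = 3.56 μM × 1123.4 = 3999 μM = 4.00 mM

4.00 mM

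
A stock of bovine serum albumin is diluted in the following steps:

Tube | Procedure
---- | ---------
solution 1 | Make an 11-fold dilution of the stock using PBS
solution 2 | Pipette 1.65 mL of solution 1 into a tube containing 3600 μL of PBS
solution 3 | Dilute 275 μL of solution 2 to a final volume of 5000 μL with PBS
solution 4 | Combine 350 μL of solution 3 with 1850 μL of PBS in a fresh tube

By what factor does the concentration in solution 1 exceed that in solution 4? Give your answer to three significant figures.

364

Step 1: 11-fold → factor 11
Step 2: 1.65 mL + 3600 μL = 5.25 mL total → factor 5.25/1.65 = 3.1818
Step 3: 275 μL brought to 5000 μL → factor 5000/275 = 18.182
Step 4: 350 μL + 1850 μL = 2200 μL total → factor 2200/350 = 6.2857
Dilution factor to solution 1 = 11; to solution 4 = 4000
[solution 1]/[solution 4] = (factor to solution 4)/(factor to solution 1) = 4000/11 = 364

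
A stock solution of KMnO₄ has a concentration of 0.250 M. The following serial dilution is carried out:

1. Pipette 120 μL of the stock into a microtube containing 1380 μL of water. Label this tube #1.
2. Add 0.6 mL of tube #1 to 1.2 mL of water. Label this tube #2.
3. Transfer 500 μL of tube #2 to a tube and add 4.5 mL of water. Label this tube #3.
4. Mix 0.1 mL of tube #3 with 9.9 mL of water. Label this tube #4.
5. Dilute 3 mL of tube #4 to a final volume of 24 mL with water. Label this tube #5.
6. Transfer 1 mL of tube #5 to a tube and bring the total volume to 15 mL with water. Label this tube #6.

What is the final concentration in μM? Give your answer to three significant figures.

0.0556 μM

Step 1: 120 μL + 1380 μL = 1500 μL total → factor 1500/120 = 12.5
Step 2: 0.6 mL + 1.2 mL = 1.8 mL total → factor 1.8/0.6 = 3
Step 3: 500 μL + 4.5 mL = 5000 μL total → factor 5000/500 = 10
Step 4: 0.1 mL + 9.9 mL = 10 mL total → factor 10/0.1 = 100
Step 5: 3 mL brought to 24 mL → factor 24/3 = 8
Step 6: 1 mL brought to 15 mL → factor 15/1 = 15
Overall dilution factor = 12.5 × 3 × 10 × 100 × 8 × 15 = 4.5 × 10^6
Final = 0.250 M / 4.5 × 10^6 = 5.556 × 10^-8 M = 0.0556 μM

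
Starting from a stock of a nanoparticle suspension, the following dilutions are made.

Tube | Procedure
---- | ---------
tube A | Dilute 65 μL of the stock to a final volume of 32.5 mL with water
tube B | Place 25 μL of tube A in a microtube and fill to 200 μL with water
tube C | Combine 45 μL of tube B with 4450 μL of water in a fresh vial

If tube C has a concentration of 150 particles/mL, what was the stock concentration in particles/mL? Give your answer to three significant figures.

Step 1: 65 μL brought to 32.5 mL → factor 32500/65 = 500
Step 2: 25 μL brought to 200 μL → factor 200/25 = 8
Step 3: 45 μL + 4450 μL = 4495 μL total → factor 4495/45 = 99.889
Overall dilution factor = 500 × 8 × 99.889 = 3.9956 × 10^5
Stock = 150 particles/mL × 3.9956 × 10^5 = 5.99 × 10^7 particles/mL

5.99 × 10^7 particles/mL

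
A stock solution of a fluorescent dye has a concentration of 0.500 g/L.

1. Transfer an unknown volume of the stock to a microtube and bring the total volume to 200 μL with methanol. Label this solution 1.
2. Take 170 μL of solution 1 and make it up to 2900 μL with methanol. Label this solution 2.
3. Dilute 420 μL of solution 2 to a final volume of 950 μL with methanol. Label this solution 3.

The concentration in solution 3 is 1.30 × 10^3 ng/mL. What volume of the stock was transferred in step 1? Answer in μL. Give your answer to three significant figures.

Step 1: v brought to 200 μL → factor = 200 μL/v
Step 2: 170 μL brought to 2900 μL → factor 2900/170 = 17.059
Step 3: 420 μL brought to 950 μL → factor 950/420 = 2.2619
Product of known-step factors = 38.585
Overall factor = 0.500 g/L / (1.30 × 10^3 ng/mL) = 384.62
Step-1 factor = 384.62 / 38.585 = 9.9679
v = 200 μL / 9.9679 = 20.1 μL

20.1 μL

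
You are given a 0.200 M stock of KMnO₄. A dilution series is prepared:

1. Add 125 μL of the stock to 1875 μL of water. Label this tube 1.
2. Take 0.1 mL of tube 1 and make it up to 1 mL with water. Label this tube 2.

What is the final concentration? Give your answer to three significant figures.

Step 1: 125 μL + 1875 μL = 2000 μL total → factor 2000/125 = 16
Step 2: 0.1 mL brought to 1 mL → factor 1/0.1 = 10
Overall dilution factor = 16 × 10 = 160
Final = 0.200 M / 160 = 0.00125 M

0.00125 M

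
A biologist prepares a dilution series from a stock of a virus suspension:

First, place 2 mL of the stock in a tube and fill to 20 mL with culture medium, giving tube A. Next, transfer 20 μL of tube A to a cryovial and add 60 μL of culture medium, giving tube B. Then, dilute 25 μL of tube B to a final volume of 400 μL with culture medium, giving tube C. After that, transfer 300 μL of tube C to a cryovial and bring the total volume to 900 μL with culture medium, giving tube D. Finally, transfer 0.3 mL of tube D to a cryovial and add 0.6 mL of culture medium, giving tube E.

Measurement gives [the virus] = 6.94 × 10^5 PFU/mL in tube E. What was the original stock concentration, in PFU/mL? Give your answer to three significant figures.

4.00 × 10^9 PFU/mL

Step 1: 2 mL brought to 20 mL → factor 20/2 = 10
Step 2: 20 μL + 60 μL = 80 μL total → factor 80/20 = 4
Step 3: 25 μL brought to 400 μL → factor 400/25 = 16
Step 4: 300 μL brought to 900 μL → factor 900/300 = 3
Step 5: 0.3 mL + 0.6 mL = 0.9 mL total → factor 0.9/0.3 = 3
Overall dilution factor = 10 × 4 × 16 × 3 × 3 = 5760
Stock = 6.94 × 10^5 PFU/mL × 5760 = 4.00 × 10^9 PFU/mL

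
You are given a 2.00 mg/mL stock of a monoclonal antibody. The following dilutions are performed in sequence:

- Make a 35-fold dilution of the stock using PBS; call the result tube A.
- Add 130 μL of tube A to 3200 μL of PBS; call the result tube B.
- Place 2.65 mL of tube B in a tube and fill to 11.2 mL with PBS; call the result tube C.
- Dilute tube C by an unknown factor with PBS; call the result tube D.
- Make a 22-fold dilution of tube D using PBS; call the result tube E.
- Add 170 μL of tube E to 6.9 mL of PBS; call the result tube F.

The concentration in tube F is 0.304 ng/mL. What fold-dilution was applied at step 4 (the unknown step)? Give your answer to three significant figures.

1.90-fold

Step 1: 35-fold → factor 35
Step 2: 130 μL + 3200 μL = 3330 μL total → factor 3330/130 = 25.615
Step 3: 2.65 mL brought to 11.2 mL → factor 11.2/2.65 = 4.2264
Step 4: unknown factor x
Step 5: 22-fold → factor 22
Step 6: 170 μL + 6.9 mL = 7070 μL total → factor 7070/170 = 41.588
Product of known-step factors = 3.4668 × 10^6
Overall factor = 2.00 mg/mL / (0.304 ng/mL) = 6.5789 × 10^6
x = 6.5789 × 10^6 / 3.4668 × 10^6 = 1.90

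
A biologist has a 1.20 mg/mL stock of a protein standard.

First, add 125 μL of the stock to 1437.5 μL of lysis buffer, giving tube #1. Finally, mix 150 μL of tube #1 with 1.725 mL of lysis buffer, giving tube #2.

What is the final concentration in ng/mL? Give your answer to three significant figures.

7.68 × 10^3 ng/mL

Step 1: 125 μL + 1437.5 μL = 1562.5 μL total → factor 1562.5/125 = 12.5
Step 2: 150 μL + 1.725 mL = 1875 μL total → factor 1875/150 = 12.5
Overall dilution factor = 12.5 × 12.5 = 156.25
Final = 1.20 mg/mL / 156.25 = 0.007680 mg/mL = 7.68 × 10^3 ng/mL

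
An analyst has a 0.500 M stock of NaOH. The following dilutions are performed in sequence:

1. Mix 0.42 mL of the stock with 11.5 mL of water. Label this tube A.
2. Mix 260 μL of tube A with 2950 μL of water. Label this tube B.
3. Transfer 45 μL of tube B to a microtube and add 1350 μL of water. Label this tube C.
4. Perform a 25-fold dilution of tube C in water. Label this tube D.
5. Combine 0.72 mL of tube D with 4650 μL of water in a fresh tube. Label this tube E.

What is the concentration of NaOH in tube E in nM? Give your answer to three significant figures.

Step 1: 0.42 mL + 11.5 mL = 11.92 mL total → factor 11.92/0.42 = 28.381
Step 2: 260 μL + 2950 μL = 3210 μL total → factor 3210/260 = 12.346
Step 3: 45 μL + 1350 μL = 1395 μL total → factor 1395/45 = 31
Step 4: 25-fold → factor 25
Step 5: 0.72 mL + 4650 μL = 5.37 mL total → factor 5.37/0.72 = 7.4583
Overall dilution factor = 28.381 × 12.346 × 31 × 25 × 7.4583 = 2.0254 × 10^6
Final = 0.500 M / 2.0254 × 10^6 = 2.469 × 10^-7 M = 247 nM

247 nM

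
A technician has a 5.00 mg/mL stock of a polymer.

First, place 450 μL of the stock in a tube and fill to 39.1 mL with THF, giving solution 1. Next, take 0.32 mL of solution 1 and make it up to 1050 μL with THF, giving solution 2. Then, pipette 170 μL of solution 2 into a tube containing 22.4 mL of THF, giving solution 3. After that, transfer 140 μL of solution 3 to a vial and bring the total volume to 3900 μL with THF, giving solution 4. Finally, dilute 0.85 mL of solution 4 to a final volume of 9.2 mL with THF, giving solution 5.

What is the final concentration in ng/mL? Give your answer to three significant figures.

Step 1: 450 μL brought to 39.1 mL → factor 39100/450 = 86.889
Step 2: 0.32 mL brought to 1050 μL → factor 1.05/0.32 = 3.2812
Step 3: 170 μL + 22.4 mL = 22570 μL total → factor 22570/170 = 132.76
Step 4: 140 μL brought to 3900 μL → factor 3900/140 = 27.857
Step 5: 0.85 mL brought to 9.2 mL → factor 9.2/0.85 = 10.824
Overall dilution factor = 86.889 × 3.2812 × 132.76 × 27.857 × 10.824 = 1.1413 × 10^7
Final = 5.00 mg/mL / 1.1413 × 10^7 = 4.381 × 10^-7 mg/mL = 0.438 ng/mL

0.438 ng/mL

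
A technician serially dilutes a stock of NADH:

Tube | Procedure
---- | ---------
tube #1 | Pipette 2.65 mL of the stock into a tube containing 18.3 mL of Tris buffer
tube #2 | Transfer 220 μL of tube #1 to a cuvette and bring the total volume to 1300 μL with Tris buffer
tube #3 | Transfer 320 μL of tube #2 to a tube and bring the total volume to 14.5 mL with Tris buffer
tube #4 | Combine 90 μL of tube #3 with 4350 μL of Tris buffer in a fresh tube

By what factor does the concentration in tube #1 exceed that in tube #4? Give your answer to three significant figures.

1.32 × 10^4

Step 1: 2.65 mL + 18.3 mL = 20.95 mL total → factor 20.95/2.65 = 7.9057
Step 2: 220 μL brought to 1300 μL → factor 1300/220 = 5.9091
Step 3: 320 μL brought to 14.5 mL → factor 14500/320 = 45.312
Step 4: 90 μL + 4350 μL = 4440 μL total → factor 4440/90 = 49.333
Dilution factor to tube #1 = 7.9057; to tube #4 = 1.0443 × 10^5
[tube #1]/[tube #4] = (factor to tube #4)/(factor to tube #1) = 1.0443 × 10^5/7.9057 = 1.32 × 10^4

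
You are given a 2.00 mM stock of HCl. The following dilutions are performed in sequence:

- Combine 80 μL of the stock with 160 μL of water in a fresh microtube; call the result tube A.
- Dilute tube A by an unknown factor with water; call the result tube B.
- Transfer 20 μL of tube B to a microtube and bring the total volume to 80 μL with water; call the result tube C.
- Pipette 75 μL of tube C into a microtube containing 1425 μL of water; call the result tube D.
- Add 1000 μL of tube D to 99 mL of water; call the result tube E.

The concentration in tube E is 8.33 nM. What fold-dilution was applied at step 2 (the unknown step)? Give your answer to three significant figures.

10.0-fold

Step 1: 80 μL + 160 μL = 240 μL total → factor 240/80 = 3
Step 2: unknown factor x
Step 3: 20 μL brought to 80 μL → factor 80/20 = 4
Step 4: 75 μL + 1425 μL = 1500 μL total → factor 1500/75 = 20
Step 5: 1000 μL + 99 mL = 1 × 10^5 μL total → factor 1 × 10^5/1000 = 100
Product of known-step factors = 24000
Overall factor = 2.00 mM / (8.33 nM) = 2.401 × 10^5
x = 2.401 × 10^5 / 24000 = 10.0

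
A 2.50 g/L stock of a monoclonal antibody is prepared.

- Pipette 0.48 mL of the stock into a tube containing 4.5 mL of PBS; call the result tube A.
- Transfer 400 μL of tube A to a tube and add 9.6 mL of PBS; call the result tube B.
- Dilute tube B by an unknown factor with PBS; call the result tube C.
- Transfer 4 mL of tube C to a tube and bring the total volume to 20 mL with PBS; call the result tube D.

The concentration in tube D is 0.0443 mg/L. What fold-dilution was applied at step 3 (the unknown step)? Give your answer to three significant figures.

Step 1: 0.48 mL + 4.5 mL = 4.98 mL total → factor 4.98/0.48 = 10.375
Step 2: 400 μL + 9.6 mL = 10000 μL total → factor 10000/400 = 25
Step 3: unknown factor x
Step 4: 4 mL brought to 20 mL → factor 20/4 = 5
Product of known-step factors = 1296.9
Overall factor = 2.50 g/L / (0.0443 mg/L) = 56433
x = 56433 / 1296.9 = 43.5

43.5-fold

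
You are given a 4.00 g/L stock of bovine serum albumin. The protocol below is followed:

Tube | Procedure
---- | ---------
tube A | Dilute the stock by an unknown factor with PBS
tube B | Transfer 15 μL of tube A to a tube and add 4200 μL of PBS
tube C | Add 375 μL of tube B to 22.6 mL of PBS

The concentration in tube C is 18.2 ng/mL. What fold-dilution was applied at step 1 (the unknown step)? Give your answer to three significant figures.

12.8-fold

Step 1: unknown factor x
Step 2: 15 μL + 4200 μL = 4215 μL total → factor 4215/15 = 281
Step 3: 375 μL + 22.6 mL = 22975 μL total → factor 22975/375 = 61.267
Product of known-step factors = 17216
Overall factor = 4.00 g/L / (18.2 ng/mL) = 2.1978 × 10^5
x = 2.1978 × 10^5 / 17216 = 12.8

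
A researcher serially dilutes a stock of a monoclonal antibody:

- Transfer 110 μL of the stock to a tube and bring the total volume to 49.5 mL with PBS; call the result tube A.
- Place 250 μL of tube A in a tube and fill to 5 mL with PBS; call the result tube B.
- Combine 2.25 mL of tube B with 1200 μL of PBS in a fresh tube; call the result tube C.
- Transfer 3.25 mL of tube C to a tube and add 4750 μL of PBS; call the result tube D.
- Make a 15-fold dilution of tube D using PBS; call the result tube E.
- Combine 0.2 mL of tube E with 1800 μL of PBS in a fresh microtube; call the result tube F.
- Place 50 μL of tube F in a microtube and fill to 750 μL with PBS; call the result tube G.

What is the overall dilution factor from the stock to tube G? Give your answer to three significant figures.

Step 1: 110 μL brought to 49.5 mL → factor 49500/110 = 450
Step 2: 250 μL brought to 5 mL → factor 5000/250 = 20
Step 3: 2.25 mL + 1200 μL = 3.45 mL total → factor 3.45/2.25 = 1.5333
Step 4: 3.25 mL + 4750 μL = 8 mL total → factor 8/3.25 = 2.4615
Step 5: 15-fold → factor 15
Step 6: 0.2 mL + 1800 μL = 2 mL total → factor 2/0.2 = 10
Step 7: 50 μL brought to 750 μL → factor 750/50 = 15
Overall dilution factor = 450 × 20 × 1.5333 × 2.4615 × 15 × 10 × 15 = 7.6431 × 10^7

7.64 × 10^7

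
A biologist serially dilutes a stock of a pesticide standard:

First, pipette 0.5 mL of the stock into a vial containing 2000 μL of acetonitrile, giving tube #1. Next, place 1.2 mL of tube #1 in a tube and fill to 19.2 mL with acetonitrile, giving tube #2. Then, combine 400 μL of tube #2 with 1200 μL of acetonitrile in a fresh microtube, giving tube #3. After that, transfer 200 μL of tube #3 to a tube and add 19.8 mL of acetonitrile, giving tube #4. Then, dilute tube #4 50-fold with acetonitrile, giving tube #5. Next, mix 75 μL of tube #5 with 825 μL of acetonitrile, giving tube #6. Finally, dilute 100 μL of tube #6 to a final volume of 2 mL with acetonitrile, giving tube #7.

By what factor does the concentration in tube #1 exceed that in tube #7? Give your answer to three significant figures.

7.68 × 10^7

Step 1: 0.5 mL + 2000 μL = 2.5 mL total → factor 2.5/0.5 = 5
Step 2: 1.2 mL brought to 19.2 mL → factor 19.2/1.2 = 16
Step 3: 400 μL + 1200 μL = 1600 μL total → factor 1600/400 = 4
Step 4: 200 μL + 19.8 mL = 20000 μL total → factor 20000/200 = 100
Step 5: 50-fold → factor 50
Step 6: 75 μL + 825 μL = 900 μL total → factor 900/75 = 12
Step 7: 100 μL brought to 2 mL → factor 2000/100 = 20
Dilution factor to tube #1 = 5; to tube #7 = 3.84 × 10^8
[tube #1]/[tube #7] = (factor to tube #7)/(factor to tube #1) = 3.84 × 10^8/5 = 7.68 × 10^7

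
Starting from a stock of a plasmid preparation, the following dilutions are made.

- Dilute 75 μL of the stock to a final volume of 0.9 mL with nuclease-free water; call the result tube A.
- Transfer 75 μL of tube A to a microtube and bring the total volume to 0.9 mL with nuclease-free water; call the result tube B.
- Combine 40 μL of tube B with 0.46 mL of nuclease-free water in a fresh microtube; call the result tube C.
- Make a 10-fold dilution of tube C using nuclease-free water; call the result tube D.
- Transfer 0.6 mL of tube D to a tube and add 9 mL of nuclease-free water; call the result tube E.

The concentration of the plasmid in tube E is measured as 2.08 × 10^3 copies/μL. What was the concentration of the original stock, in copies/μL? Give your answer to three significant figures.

Step 1: 75 μL brought to 0.9 mL → factor 900/75 = 12
Step 2: 75 μL brought to 0.9 mL → factor 900/75 = 12
Step 3: 40 μL + 0.46 mL = 500 μL total → factor 500/40 = 12.5
Step 4: 10-fold → factor 10
Step 5: 0.6 mL + 9 mL = 9.6 mL total → factor 9.6/0.6 = 16
Overall dilution factor = 12 × 12 × 12.5 × 10 × 16 = 2.88 × 10^5
Stock = 2.08 × 10^3 copies/μL × 2.88 × 10^5 = 5.99 × 10^8 copies/μL

5.99 × 10^8 copies/μL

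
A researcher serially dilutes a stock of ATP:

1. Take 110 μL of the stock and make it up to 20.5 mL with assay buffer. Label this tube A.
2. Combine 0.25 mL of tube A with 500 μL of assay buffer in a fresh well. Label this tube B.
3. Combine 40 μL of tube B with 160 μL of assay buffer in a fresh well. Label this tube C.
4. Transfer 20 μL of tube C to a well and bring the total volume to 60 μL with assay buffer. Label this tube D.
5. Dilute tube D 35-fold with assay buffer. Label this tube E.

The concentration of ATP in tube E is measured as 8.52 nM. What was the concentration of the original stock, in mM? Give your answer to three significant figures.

2.50 mM

Step 1: 110 μL brought to 20.5 mL → factor 20500/110 = 186.36
Step 2: 0.25 mL + 500 μL = 0.75 mL total → factor 0.75/0.25 = 3
Step 3: 40 μL + 160 μL = 200 μL total → factor 200/40 = 5
Step 4: 20 μL brought to 60 μL → factor 60/20 = 3
Step 5: 35-fold → factor 35
Overall dilution factor = 186.36 × 3 × 5 × 3 × 35 = 2.9352 × 10^5
Stock = 8.52 nM × 2.9352 × 10^5 = 2.501 × 10^6 nM = 2.50 mM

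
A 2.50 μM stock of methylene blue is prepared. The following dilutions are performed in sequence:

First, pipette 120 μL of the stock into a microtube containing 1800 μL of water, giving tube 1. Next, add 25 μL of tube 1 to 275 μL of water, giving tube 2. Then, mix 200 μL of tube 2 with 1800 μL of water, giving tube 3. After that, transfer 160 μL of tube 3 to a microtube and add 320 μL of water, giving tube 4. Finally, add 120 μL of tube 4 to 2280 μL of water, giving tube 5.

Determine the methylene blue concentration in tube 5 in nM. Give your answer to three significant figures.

Step 1: 120 μL + 1800 μL = 1920 μL total → factor 1920/120 = 16
Step 2: 25 μL + 275 μL = 300 μL total → factor 300/25 = 12
Step 3: 200 μL + 1800 μL = 2000 μL total → factor 2000/200 = 10
Step 4: 160 μL + 320 μL = 480 μL total → factor 480/160 = 3
Step 5: 120 μL + 2280 μL = 2400 μL total → factor 2400/120 = 20
Overall dilution factor = 16 × 12 × 10 × 3 × 20 = 1.152 × 10^5
Final = 2.50 μM / 1.152 × 10^5 = 2.170 × 10^-5 μM = 0.0217 nM

0.0217 nM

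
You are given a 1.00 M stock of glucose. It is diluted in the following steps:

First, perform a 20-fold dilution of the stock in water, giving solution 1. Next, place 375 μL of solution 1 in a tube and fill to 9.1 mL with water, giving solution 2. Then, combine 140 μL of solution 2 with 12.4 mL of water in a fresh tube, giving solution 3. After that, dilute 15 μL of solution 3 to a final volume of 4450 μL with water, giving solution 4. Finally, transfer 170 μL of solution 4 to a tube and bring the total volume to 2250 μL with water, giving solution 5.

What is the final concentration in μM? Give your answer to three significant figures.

0.00586 μM

Step 1: 20-fold → factor 20
Step 2: 375 μL brought to 9.1 mL → factor 9100/375 = 24.267
Step 3: 140 μL + 12.4 mL = 12540 μL total → factor 12540/140 = 89.571
Step 4: 15 μL brought to 4450 μL → factor 4450/15 = 296.67
Step 5: 170 μL brought to 2250 μL → factor 2250/170 = 13.235
Overall dilution factor = 20 × 24.267 × 89.571 × 296.67 × 13.235 = 1.7069 × 10^8
Final = 1.00 M / 1.7069 × 10^8 = 5.859 × 10^-9 M = 0.00586 μM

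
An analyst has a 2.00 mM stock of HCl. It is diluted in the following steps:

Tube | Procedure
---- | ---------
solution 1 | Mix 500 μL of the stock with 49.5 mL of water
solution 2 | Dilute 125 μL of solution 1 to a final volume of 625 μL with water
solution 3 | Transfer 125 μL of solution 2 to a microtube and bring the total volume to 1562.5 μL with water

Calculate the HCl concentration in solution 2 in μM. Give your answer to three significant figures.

4.00 μM

Step 1: 500 μL + 49.5 mL = 50000 μL total → factor 50000/500 = 100
Step 2: 125 μL brought to 625 μL → factor 625/125 = 5
Dilution factor through solution 2 = 100 × 5 = 500
[solution 2] = 2.00 mM / 500 = 0.004000 mM = 4.00 μM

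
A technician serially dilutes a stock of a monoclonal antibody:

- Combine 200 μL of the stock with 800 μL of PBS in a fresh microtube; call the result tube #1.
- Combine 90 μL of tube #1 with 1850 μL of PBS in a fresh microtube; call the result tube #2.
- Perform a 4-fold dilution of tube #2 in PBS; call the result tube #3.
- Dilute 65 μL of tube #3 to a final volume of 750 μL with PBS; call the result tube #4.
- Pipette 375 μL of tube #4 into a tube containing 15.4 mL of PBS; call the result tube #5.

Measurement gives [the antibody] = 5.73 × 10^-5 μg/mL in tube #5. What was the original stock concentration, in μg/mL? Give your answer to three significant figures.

Step 1: 200 μL + 800 μL = 1000 μL total → factor 1000/200 = 5
Step 2: 90 μL + 1850 μL = 1940 μL total → factor 1940/90 = 21.556
Step 3: 4-fold → factor 4
Step 4: 65 μL brought to 750 μL → factor 750/65 = 11.538
Step 5: 375 μL + 15.4 mL = 15775 μL total → factor 15775/375 = 42.067
Overall dilution factor = 5 × 21.556 × 4 × 11.538 × 42.067 = 2.0925 × 10^5
Stock = 5.73 × 10^-5 μg/mL × 2.0925 × 10^5 = 12.0 μg/mL

12.0 μg/mL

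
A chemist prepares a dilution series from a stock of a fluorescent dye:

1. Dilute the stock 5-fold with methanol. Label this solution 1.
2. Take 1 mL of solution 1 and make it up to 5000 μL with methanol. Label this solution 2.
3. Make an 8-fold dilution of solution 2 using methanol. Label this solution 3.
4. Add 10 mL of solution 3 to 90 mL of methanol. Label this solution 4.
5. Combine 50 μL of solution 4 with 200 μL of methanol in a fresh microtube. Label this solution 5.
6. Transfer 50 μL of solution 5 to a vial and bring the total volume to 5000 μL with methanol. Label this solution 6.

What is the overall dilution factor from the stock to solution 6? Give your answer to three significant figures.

1.00 × 10^6

Step 1: 5-fold → factor 5
Step 2: 1 mL brought to 5000 μL → factor 5/1 = 5
Step 3: 8-fold → factor 8
Step 4: 10 mL + 90 mL = 100 mL total → factor 100/10 = 10
Step 5: 50 μL + 200 μL = 250 μL total → factor 250/50 = 5
Step 6: 50 μL brought to 5000 μL → factor 5000/50 = 100
Overall dilution factor = 5 × 5 × 8 × 10 × 5 × 100 = 1 × 10^6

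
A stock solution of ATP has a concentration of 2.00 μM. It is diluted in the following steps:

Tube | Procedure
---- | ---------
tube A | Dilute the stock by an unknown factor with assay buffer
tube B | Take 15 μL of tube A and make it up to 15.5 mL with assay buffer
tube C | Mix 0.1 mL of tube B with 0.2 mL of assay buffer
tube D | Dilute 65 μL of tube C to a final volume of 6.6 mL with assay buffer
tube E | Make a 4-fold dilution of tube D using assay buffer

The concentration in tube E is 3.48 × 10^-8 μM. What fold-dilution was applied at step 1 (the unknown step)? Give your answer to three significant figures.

Step 1: unknown factor x
Step 2: 15 μL brought to 15.5 mL → factor 15500/15 = 1033.3
Step 3: 0.1 mL + 0.2 mL = 0.3 mL total → factor 0.3/0.1 = 3
Step 4: 65 μL brought to 6.6 mL → factor 6600/65 = 101.54
Step 5: 4-fold → factor 4
Product of known-step factors = 1.2591 × 10^6
Overall factor = 2.00 μM / (3.48 × 10^-8 μM) = 5.7471 × 10^7
x = 5.7471 × 10^7 / 1.2591 × 10^6 = 45.6

45.6-fold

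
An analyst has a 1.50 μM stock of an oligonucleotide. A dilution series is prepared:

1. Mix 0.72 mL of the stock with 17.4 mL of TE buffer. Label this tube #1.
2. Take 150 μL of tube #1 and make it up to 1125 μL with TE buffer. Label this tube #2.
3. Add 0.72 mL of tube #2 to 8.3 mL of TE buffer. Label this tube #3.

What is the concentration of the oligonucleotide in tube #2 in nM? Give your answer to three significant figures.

Step 1: 0.72 mL + 17.4 mL = 18.12 mL total → factor 18.12/0.72 = 25.167
Step 2: 150 μL brought to 1125 μL → factor 1125/150 = 7.5
Dilution factor through tube #2 = 25.167 × 7.5 = 188.75
[tube #2] = 1.50 μM / 188.75 = 0.007947 μM = 7.95 nM

7.95 nM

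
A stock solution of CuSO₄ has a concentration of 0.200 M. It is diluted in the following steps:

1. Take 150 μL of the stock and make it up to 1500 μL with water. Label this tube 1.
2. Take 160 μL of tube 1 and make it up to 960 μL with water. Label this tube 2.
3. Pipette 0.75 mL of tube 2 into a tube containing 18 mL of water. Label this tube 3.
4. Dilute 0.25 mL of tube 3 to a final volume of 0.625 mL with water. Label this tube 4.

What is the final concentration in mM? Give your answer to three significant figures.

Step 1: 150 μL brought to 1500 μL → factor 1500/150 = 10
Step 2: 160 μL brought to 960 μL → factor 960/160 = 6
Step 3: 0.75 mL + 18 mL = 18.75 mL total → factor 18.75/0.75 = 25
Step 4: 0.25 mL brought to 0.625 mL → factor 0.625/0.25 = 2.5
Overall dilution factor = 10 × 6 × 25 × 2.5 = 3750
Final = 0.200 M / 3750 = 5.333 × 10^-5 M = 0.0533 mM

0.0533 mM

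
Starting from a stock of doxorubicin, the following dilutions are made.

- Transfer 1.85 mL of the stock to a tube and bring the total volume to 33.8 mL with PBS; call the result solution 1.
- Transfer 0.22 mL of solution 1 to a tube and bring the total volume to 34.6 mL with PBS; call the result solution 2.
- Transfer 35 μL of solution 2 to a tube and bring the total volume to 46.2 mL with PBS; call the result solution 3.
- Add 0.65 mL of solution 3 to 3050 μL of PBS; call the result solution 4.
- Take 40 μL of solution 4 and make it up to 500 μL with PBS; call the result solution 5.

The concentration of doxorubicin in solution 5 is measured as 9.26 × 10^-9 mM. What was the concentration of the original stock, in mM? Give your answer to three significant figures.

Step 1: 1.85 mL brought to 33.8 mL → factor 33.8/1.85 = 18.27
Step 2: 0.22 mL brought to 34.6 mL → factor 34.6/0.22 = 157.27
Step 3: 35 μL brought to 46.2 mL → factor 46200/35 = 1320
Step 4: 0.65 mL + 3050 μL = 3.7 mL total → factor 3.7/0.65 = 5.6923
Step 5: 40 μL brought to 500 μL → factor 500/40 = 12.5
Overall dilution factor = 18.27 × 157.27 × 1320 × 5.6923 × 12.5 = 2.6988 × 10^8
Stock = 9.26 × 10^-9 mM × 2.6988 × 10^8 = 2.50 mM

2.50 mM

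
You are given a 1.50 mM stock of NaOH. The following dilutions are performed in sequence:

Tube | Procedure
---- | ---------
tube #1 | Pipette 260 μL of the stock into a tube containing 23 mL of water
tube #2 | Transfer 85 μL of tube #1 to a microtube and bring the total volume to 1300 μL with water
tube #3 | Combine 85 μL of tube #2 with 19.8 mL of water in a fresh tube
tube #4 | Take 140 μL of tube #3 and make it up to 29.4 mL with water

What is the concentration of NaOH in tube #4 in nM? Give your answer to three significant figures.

Step 1: 260 μL + 23 mL = 23260 μL total → factor 23260/260 = 89.462
Step 2: 85 μL brought to 1300 μL → factor 1300/85 = 15.294
Step 3: 85 μL + 19.8 mL = 19885 μL total → factor 19885/85 = 233.94
Step 4: 140 μL brought to 29.4 mL → factor 29400/140 = 210
Overall dilution factor = 89.462 × 15.294 × 233.94 × 210 = 6.7218 × 10^7
Final = 1.50 mM / 6.7218 × 10^7 = 2.232 × 10^-8 mM = 0.0223 nM

0.0223 nM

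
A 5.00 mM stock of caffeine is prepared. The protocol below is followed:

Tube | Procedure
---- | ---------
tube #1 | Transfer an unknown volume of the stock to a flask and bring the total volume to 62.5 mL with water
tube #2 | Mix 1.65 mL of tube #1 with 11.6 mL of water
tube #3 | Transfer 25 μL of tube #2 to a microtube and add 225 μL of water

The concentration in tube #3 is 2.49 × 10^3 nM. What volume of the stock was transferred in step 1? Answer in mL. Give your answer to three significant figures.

2.50 mL

Step 1: v brought to 62.5 mL → factor = 62.5 mL/v
Step 2: 1.65 mL + 11.6 mL = 13.25 mL total → factor 13.25/1.65 = 8.0303
Step 3: 25 μL + 225 μL = 250 μL total → factor 250/25 = 10
Product of known-step factors = 80.303
Overall factor = 5.00 mM / (2.49 × 10^3 nM) = 2008
Step-1 factor = 2008 / 80.303 = 25.006
v = 62.5 mL / 25.006 = 2.50 mL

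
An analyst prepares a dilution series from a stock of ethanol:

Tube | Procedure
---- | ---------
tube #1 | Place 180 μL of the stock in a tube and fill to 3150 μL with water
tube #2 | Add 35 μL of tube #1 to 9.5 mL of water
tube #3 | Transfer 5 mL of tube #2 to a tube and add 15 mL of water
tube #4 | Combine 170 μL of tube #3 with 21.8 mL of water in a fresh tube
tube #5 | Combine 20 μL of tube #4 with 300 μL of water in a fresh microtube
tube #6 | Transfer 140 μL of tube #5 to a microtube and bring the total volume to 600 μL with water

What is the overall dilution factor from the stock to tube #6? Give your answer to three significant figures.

1.69 × 10^8

Step 1: 180 μL brought to 3150 μL → factor 3150/180 = 17.5
Step 2: 35 μL + 9.5 mL = 9535 μL total → factor 9535/35 = 272.43
Step 3: 5 mL + 15 mL = 20 mL total → factor 20/5 = 4
Step 4: 170 μL + 21.8 mL = 21970 μL total → factor 21970/170 = 129.24
Step 5: 20 μL + 300 μL = 320 μL total → factor 320/20 = 16
Step 6: 140 μL brought to 600 μL → factor 600/140 = 4.2857
Overall dilution factor = 17.5 × 272.43 × 4 × 129.24 × 16 × 4.2857 = 1.69 × 10^8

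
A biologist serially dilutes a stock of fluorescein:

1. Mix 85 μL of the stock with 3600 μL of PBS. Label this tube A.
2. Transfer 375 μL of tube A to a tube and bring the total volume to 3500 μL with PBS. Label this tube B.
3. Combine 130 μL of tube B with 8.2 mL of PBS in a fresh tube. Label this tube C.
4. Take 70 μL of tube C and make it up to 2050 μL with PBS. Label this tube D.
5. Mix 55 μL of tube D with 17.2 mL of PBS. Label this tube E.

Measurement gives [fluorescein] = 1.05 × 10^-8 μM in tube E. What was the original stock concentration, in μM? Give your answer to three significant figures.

Step 1: 85 μL + 3600 μL = 3685 μL total → factor 3685/85 = 43.353
Step 2: 375 μL brought to 3500 μL → factor 3500/375 = 9.3333
Step 3: 130 μL + 8.2 mL = 8330 μL total → factor 8330/130 = 64.077
Step 4: 70 μL brought to 2050 μL → factor 2050/70 = 29.286
Step 5: 55 μL + 17.2 mL = 17255 μL total → factor 17255/55 = 313.73
Overall dilution factor = 43.353 × 9.3333 × 64.077 × 29.286 × 313.73 = 2.3821 × 10^8
Stock = 1.05 × 10^-8 μM × 2.3821 × 10^8 = 2.50 μM

2.50 μM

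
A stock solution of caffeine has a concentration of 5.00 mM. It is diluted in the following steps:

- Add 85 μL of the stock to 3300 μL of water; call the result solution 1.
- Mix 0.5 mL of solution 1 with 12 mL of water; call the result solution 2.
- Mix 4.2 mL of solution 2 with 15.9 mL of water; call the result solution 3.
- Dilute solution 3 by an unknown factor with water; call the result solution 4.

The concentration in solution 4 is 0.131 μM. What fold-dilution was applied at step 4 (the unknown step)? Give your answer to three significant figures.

Step 1: 85 μL + 3300 μL = 3385 μL total → factor 3385/85 = 39.824
Step 2: 0.5 mL + 12 mL = 12.5 mL total → factor 12.5/0.5 = 25
Step 3: 4.2 mL + 15.9 mL = 20.1 mL total → factor 20.1/4.2 = 4.7857
Step 4: unknown factor x
Product of known-step factors = 4764.6
Overall factor = 5.00 mM / (0.131 μM) = 38168
x = 38168 / 4764.6 = 8.01

8.01-fold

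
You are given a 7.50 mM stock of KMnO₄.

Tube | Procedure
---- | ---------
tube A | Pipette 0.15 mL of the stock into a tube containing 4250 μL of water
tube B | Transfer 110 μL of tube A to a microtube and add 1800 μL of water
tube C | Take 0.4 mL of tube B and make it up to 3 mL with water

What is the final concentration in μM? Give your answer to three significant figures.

1.96 μM

Step 1: 0.15 mL + 4250 μL = 4.4 mL total → factor 4.4/0.15 = 29.333
Step 2: 110 μL + 1800 μL = 1910 μL total → factor 1910/110 = 17.364
Step 3: 0.4 mL brought to 3 mL → factor 3/0.4 = 7.5
Overall dilution factor = 29.333 × 17.364 × 7.5 = 3820
Final = 7.50 mM / 3820 = 0.001963 mM = 1.96 μM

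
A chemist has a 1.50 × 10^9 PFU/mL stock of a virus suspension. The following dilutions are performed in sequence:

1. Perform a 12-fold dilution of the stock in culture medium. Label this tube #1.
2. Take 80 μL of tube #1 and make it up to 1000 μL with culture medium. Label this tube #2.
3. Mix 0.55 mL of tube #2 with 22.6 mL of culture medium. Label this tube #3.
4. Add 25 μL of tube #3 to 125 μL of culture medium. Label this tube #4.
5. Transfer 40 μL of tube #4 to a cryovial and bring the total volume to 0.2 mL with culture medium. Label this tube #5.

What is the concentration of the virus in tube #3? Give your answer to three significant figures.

Step 1: 12-fold → factor 12
Step 2: 80 μL brought to 1000 μL → factor 1000/80 = 12.5
Step 3: 0.55 mL + 22.6 mL = 23.15 mL total → factor 23.15/0.55 = 42.091
Dilution factor through tube #3 = 12 × 12.5 × 42.091 = 6313.6
[tube #3] = 1.50 × 10^9 PFU/mL / 6313.6 = 2.38 × 10^5 PFU/mL

2.38 × 10^5 PFU/mL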